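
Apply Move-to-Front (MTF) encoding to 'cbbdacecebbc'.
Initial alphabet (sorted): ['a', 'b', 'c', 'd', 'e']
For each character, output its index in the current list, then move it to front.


MTF encoding:
'c': index 2 in ['a', 'b', 'c', 'd', 'e'] -> ['c', 'a', 'b', 'd', 'e']
'b': index 2 in ['c', 'a', 'b', 'd', 'e'] -> ['b', 'c', 'a', 'd', 'e']
'b': index 0 in ['b', 'c', 'a', 'd', 'e'] -> ['b', 'c', 'a', 'd', 'e']
'd': index 3 in ['b', 'c', 'a', 'd', 'e'] -> ['d', 'b', 'c', 'a', 'e']
'a': index 3 in ['d', 'b', 'c', 'a', 'e'] -> ['a', 'd', 'b', 'c', 'e']
'c': index 3 in ['a', 'd', 'b', 'c', 'e'] -> ['c', 'a', 'd', 'b', 'e']
'e': index 4 in ['c', 'a', 'd', 'b', 'e'] -> ['e', 'c', 'a', 'd', 'b']
'c': index 1 in ['e', 'c', 'a', 'd', 'b'] -> ['c', 'e', 'a', 'd', 'b']
'e': index 1 in ['c', 'e', 'a', 'd', 'b'] -> ['e', 'c', 'a', 'd', 'b']
'b': index 4 in ['e', 'c', 'a', 'd', 'b'] -> ['b', 'e', 'c', 'a', 'd']
'b': index 0 in ['b', 'e', 'c', 'a', 'd'] -> ['b', 'e', 'c', 'a', 'd']
'c': index 2 in ['b', 'e', 'c', 'a', 'd'] -> ['c', 'b', 'e', 'a', 'd']


Output: [2, 2, 0, 3, 3, 3, 4, 1, 1, 4, 0, 2]


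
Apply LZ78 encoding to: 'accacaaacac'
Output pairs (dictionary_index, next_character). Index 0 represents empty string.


LZ78 encoding steps:
Dictionary: {0: ''}
Step 1: w='' (idx 0), next='a' -> output (0, 'a'), add 'a' as idx 1
Step 2: w='' (idx 0), next='c' -> output (0, 'c'), add 'c' as idx 2
Step 3: w='c' (idx 2), next='a' -> output (2, 'a'), add 'ca' as idx 3
Step 4: w='ca' (idx 3), next='a' -> output (3, 'a'), add 'caa' as idx 4
Step 5: w='a' (idx 1), next='c' -> output (1, 'c'), add 'ac' as idx 5
Step 6: w='ac' (idx 5), end of input -> output (5, '')


Encoded: [(0, 'a'), (0, 'c'), (2, 'a'), (3, 'a'), (1, 'c'), (5, '')]


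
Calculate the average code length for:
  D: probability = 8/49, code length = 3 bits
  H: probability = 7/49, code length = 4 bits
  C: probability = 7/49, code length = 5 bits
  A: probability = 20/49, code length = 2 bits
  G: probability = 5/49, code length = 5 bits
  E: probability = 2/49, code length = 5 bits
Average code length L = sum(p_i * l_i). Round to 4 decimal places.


Weighted contributions p_i * l_i:
  D: (8/49) * 3 = 24/49
  H: (7/49) * 4 = 28/49
  C: (7/49) * 5 = 35/49
  A: (20/49) * 2 = 40/49
  G: (5/49) * 5 = 25/49
  E: (2/49) * 5 = 10/49
Sum = (24 + 28 + 35 + 40 + 25 + 10)/49 = 162/49

L = 162/49 = 3.3061 bits/symbol


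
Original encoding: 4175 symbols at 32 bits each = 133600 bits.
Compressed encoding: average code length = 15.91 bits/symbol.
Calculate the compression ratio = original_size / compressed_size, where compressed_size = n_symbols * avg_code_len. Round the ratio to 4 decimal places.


original_size = n_symbols * orig_bits = 4175 * 32 = 133600 bits
compressed_size = n_symbols * avg_code_len = 4175 * 15.91 = 66424.25 bits
ratio = original_size / compressed_size = 133600 / 66424.25 = 2.0113

Compression ratio = 2.0113


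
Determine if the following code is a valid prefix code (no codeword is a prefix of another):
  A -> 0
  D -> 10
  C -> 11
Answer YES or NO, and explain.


Checking each pair (does one codeword prefix another?):
  A='0' vs D='10': no prefix
  A='0' vs C='11': no prefix
  D='10' vs A='0': no prefix
  D='10' vs C='11': no prefix
  C='11' vs A='0': no prefix
  C='11' vs D='10': no prefix
No violation found over all pairs.

YES -- this is a valid prefix code. No codeword is a prefix of any other codeword.


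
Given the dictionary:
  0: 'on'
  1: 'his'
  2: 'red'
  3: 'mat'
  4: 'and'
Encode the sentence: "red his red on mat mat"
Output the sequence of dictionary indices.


Look up each word in the dictionary:
  'red' -> 2
  'his' -> 1
  'red' -> 2
  'on' -> 0
  'mat' -> 3
  'mat' -> 3

Encoded: [2, 1, 2, 0, 3, 3]


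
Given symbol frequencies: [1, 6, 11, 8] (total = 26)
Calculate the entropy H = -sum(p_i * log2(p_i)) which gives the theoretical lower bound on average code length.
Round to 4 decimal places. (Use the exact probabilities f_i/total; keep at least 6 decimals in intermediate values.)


Per-symbol terms -p_i * log2(p_i) with p_i = f_i/26:
  p = 1/26 = 0.038462: log2(p) = -4.700440, -p*log2(p) = 0.180786
  p = 6/26 = 0.230769: log2(p) = -2.115477, -p*log2(p) = 0.488187
  p = 11/26 = 0.423077: log2(p) = -1.241008, -p*log2(p) = 0.525042
  p = 8/26 = 0.307692: log2(p) = -1.700440, -p*log2(p) = 0.523212
H = 0.180786 + 0.488187 + 0.525042 + 0.523212 = 1.717227

H = 1.7172 bits/symbol


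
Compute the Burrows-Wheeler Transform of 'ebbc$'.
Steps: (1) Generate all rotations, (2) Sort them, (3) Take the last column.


Rotations (sorted):
  0: $ebbc -> last char: c
  1: bbc$e -> last char: e
  2: bc$eb -> last char: b
  3: c$ebb -> last char: b
  4: ebbc$ -> last char: $


BWT = cebb$


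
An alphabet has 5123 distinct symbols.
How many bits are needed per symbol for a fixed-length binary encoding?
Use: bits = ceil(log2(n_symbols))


log2(5123) = 12.3228
Bracket: 2^12 = 4096 < 5123 <= 2^13 = 8192
So ceil(log2(5123)) = 13

bits = ceil(log2(5123)) = ceil(12.3228) = 13 bits


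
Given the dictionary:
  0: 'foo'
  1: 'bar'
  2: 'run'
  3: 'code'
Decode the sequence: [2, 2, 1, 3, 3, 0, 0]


Look up each index in the dictionary:
  2 -> 'run'
  2 -> 'run'
  1 -> 'bar'
  3 -> 'code'
  3 -> 'code'
  0 -> 'foo'
  0 -> 'foo'

Decoded: "run run bar code code foo foo"


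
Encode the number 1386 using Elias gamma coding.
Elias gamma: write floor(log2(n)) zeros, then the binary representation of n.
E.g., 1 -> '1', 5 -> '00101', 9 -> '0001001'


num_bits = floor(log2(1386)) + 1 = 11
leading_zeros = num_bits - 1 = 10
binary(1386) = 10101101010

Elias gamma(1386) = '0000000000' + '10101101010' = 000000000010101101010 (21 bits)


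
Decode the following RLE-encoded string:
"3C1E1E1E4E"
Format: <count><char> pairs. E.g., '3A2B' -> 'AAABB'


Expanding each <count><char> pair:
  3C -> 'CCC'
  1E -> 'E'
  1E -> 'E'
  1E -> 'E'
  4E -> 'EEEE'

Decoded = CCCEEEEEEE


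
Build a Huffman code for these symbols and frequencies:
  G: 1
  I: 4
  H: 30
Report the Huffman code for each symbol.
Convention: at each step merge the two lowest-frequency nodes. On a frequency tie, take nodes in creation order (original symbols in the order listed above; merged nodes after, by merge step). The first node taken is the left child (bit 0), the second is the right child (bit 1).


Huffman tree construction:
Step 1: Merge G(1) + I(4) = 5
Step 2: Merge (G+I)(5) + H(30) = 35
Read each symbol's code off the tree from the root (left child = 0, right child = 1).

Codes:
  G: 00 (length 2)
  I: 01 (length 2)
  H: 1 (length 1)
Average code length: 40/35 = 1.1429 bits/symbol


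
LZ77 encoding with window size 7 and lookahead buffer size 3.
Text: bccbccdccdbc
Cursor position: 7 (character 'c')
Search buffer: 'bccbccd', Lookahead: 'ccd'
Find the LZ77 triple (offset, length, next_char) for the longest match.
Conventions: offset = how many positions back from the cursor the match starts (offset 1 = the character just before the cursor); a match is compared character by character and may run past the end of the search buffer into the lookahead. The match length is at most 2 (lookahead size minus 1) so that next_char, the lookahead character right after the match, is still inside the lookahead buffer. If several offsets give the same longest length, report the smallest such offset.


Try each offset into the search buffer:
  offset=1 (pos 6, char 'd'): match length 0
  offset=2 (pos 5, char 'c'): match length 1
  offset=3 (pos 4, char 'c'): match length 2
  offset=4 (pos 3, char 'b'): match length 0
  offset=5 (pos 2, char 'c'): match length 1
  offset=6 (pos 1, char 'c'): match length 2
  offset=7 (pos 0, char 'b'): match length 0
Longest match has length 2, found at offsets 3, 6; take the smallest, offset 3.
next_char = character at position 7 + 2 = 9 -> 'd'

Best match: offset=3, length=2 (matching 'cc' starting at position 4)
LZ77 triple: (3, 2, 'd')


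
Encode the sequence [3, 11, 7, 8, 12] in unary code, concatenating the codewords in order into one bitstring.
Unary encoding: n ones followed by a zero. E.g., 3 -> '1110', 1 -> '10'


Encode each number as n ones followed by a terminating 0:
  3 -> 1110 (4 bits)
  11 -> 111111111110 (12 bits)
  7 -> 11111110 (8 bits)
  8 -> 111111110 (9 bits)
  12 -> 1111111111110 (13 bits)
Total length = 4 + 12 + 8 + 9 + 13 = 46 bits.

Unary([3, 11, 7, 8, 12]) = 1110111111111110111111101111111101111111111110 (46 bits)


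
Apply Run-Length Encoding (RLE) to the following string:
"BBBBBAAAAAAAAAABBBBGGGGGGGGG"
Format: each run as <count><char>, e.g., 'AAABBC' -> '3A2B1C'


Scanning runs left to right:
  i=0: run of 'B' x 5 -> '5B'
  i=5: run of 'A' x 10 -> '10A'
  i=15: run of 'B' x 4 -> '4B'
  i=19: run of 'G' x 9 -> '9G'

RLE = 5B10A4B9G


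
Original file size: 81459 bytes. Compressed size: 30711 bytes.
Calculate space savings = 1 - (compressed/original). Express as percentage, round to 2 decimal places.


ratio = compressed/original = 30711/81459 = 0.377012
savings = 1 - ratio = 1 - 0.377012 = 0.622988
as a percentage: 0.622988 * 100 = 62.3%

Space savings = 1 - 30711/81459 = 62.3%


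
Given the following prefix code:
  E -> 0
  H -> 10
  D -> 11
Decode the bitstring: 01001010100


Decoding step by step:
Bits 0 -> E
Bits 10 -> H
Bits 0 -> E
Bits 10 -> H
Bits 10 -> H
Bits 10 -> H
Bits 0 -> E


Decoded message: EHEHHHE


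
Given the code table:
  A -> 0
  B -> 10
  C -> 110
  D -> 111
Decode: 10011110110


Decoding:
10 -> B
0 -> A
111 -> D
10 -> B
110 -> C


Result: BADBC


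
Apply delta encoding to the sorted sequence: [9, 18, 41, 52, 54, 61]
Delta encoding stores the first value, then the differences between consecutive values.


First value: 9
Deltas:
  18 - 9 = 9
  41 - 18 = 23
  52 - 41 = 11
  54 - 52 = 2
  61 - 54 = 7


Delta encoded: [9, 9, 23, 11, 2, 7]


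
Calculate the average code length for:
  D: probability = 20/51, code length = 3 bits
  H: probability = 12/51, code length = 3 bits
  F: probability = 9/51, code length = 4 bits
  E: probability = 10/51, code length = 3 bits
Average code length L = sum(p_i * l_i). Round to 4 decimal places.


Weighted contributions p_i * l_i:
  D: (20/51) * 3 = 60/51
  H: (12/51) * 3 = 36/51
  F: (9/51) * 4 = 36/51
  E: (10/51) * 3 = 30/51
Sum = (60 + 36 + 36 + 30)/51 = 162/51

L = 162/51 = 3.1765 bits/symbol


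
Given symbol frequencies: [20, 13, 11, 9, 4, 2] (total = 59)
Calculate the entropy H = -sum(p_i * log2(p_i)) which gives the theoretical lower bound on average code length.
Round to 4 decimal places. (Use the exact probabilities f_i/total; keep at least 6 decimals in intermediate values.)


Per-symbol terms -p_i * log2(p_i) with p_i = f_i/59:
  p = 20/59 = 0.338983: log2(p) = -1.560715, -p*log2(p) = 0.529056
  p = 13/59 = 0.220339: log2(p) = -2.182203, -p*log2(p) = 0.480824
  p = 11/59 = 0.186441: log2(p) = -2.423211, -p*log2(p) = 0.451785
  p = 9/59 = 0.152542: log2(p) = -2.712718, -p*log2(p) = 0.413804
  p = 4/59 = 0.067797: log2(p) = -3.882643, -p*log2(p) = 0.263230
  p = 2/59 = 0.033898: log2(p) = -4.882643, -p*log2(p) = 0.165513
H = 0.529056 + 0.480824 + 0.451785 + 0.413804 + 0.263230 + 0.165513 = 2.304212

H = 2.3042 bits/symbol


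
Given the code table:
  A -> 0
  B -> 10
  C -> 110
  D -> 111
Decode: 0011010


Decoding:
0 -> A
0 -> A
110 -> C
10 -> B


Result: AACB


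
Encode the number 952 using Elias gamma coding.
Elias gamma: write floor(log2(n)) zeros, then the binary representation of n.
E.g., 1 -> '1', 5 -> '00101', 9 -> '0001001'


num_bits = floor(log2(952)) + 1 = 10
leading_zeros = num_bits - 1 = 9
binary(952) = 1110111000

Elias gamma(952) = '000000000' + '1110111000' = 0000000001110111000 (19 bits)


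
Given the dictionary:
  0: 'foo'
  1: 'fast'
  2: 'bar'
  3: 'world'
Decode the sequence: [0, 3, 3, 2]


Look up each index in the dictionary:
  0 -> 'foo'
  3 -> 'world'
  3 -> 'world'
  2 -> 'bar'

Decoded: "foo world world bar"


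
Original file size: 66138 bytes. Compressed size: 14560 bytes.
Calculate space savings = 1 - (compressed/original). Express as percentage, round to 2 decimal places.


ratio = compressed/original = 14560/66138 = 0.220146
savings = 1 - ratio = 1 - 0.220146 = 0.779854
as a percentage: 0.779854 * 100 = 77.99%

Space savings = 1 - 14560/66138 = 77.99%


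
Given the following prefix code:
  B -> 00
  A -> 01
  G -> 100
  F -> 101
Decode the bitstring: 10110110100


Decoding step by step:
Bits 101 -> F
Bits 101 -> F
Bits 101 -> F
Bits 00 -> B


Decoded message: FFFB


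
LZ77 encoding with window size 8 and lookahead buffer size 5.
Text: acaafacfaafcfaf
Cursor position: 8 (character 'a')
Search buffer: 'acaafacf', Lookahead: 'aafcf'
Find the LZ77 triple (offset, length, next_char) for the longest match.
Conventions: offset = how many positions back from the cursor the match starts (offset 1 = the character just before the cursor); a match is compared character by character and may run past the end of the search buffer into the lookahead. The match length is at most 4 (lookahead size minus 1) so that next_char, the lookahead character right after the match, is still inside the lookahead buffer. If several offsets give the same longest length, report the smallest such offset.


Try each offset into the search buffer:
  offset=1 (pos 7, char 'f'): match length 0
  offset=2 (pos 6, char 'c'): match length 0
  offset=3 (pos 5, char 'a'): match length 1
  offset=4 (pos 4, char 'f'): match length 0
  offset=5 (pos 3, char 'a'): match length 1
  offset=6 (pos 2, char 'a'): match length 3
  offset=7 (pos 1, char 'c'): match length 0
  offset=8 (pos 0, char 'a'): match length 1
Longest match has length 3 at offset 6.
next_char = character at position 8 + 3 = 11 -> 'c'

Best match: offset=6, length=3 (matching 'aaf' starting at position 2)
LZ77 triple: (6, 3, 'c')


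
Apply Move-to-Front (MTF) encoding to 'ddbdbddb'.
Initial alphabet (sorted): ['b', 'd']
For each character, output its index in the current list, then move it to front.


MTF encoding:
'd': index 1 in ['b', 'd'] -> ['d', 'b']
'd': index 0 in ['d', 'b'] -> ['d', 'b']
'b': index 1 in ['d', 'b'] -> ['b', 'd']
'd': index 1 in ['b', 'd'] -> ['d', 'b']
'b': index 1 in ['d', 'b'] -> ['b', 'd']
'd': index 1 in ['b', 'd'] -> ['d', 'b']
'd': index 0 in ['d', 'b'] -> ['d', 'b']
'b': index 1 in ['d', 'b'] -> ['b', 'd']


Output: [1, 0, 1, 1, 1, 1, 0, 1]


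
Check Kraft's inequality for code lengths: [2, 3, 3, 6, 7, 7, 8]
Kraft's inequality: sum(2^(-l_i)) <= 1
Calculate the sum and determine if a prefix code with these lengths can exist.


Sum = 2^(-2) + 2^(-3) + 2^(-3) + 2^(-6) + 2^(-7) + 2^(-7) + 2^(-8)
    = 0.25 + 0.125 + 0.125 + 0.015625 + 0.0078125 + 0.0078125 + 0.00390625
    = 137/256 = 0.53515625
Since 0.53515625 <= 1, Kraft's inequality IS satisfied.
A prefix code with these lengths CAN exist.

Kraft sum = 0.53515625. Satisfied.


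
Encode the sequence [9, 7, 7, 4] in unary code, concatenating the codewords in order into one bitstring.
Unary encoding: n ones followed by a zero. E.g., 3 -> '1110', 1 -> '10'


Encode each number as n ones followed by a terminating 0:
  9 -> 1111111110 (10 bits)
  7 -> 11111110 (8 bits)
  7 -> 11111110 (8 bits)
  4 -> 11110 (5 bits)
Total length = 10 + 8 + 8 + 5 = 31 bits.

Unary([9, 7, 7, 4]) = 1111111110111111101111111011110 (31 bits)


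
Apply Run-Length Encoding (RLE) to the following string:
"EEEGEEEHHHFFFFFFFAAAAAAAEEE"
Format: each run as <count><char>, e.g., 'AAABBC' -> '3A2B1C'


Scanning runs left to right:
  i=0: run of 'E' x 3 -> '3E'
  i=3: run of 'G' x 1 -> '1G'
  i=4: run of 'E' x 3 -> '3E'
  i=7: run of 'H' x 3 -> '3H'
  i=10: run of 'F' x 7 -> '7F'
  i=17: run of 'A' x 7 -> '7A'
  i=24: run of 'E' x 3 -> '3E'

RLE = 3E1G3E3H7F7A3E


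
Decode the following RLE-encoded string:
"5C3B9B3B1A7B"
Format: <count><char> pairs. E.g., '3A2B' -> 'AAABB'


Expanding each <count><char> pair:
  5C -> 'CCCCC'
  3B -> 'BBB'
  9B -> 'BBBBBBBBB'
  3B -> 'BBB'
  1A -> 'A'
  7B -> 'BBBBBBB'

Decoded = CCCCCBBBBBBBBBBBBBBBABBBBBBB


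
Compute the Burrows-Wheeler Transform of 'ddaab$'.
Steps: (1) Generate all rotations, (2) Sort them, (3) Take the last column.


Rotations (sorted):
  0: $ddaab -> last char: b
  1: aab$dd -> last char: d
  2: ab$dda -> last char: a
  3: b$ddaa -> last char: a
  4: daab$d -> last char: d
  5: ddaab$ -> last char: $


BWT = bdaad$


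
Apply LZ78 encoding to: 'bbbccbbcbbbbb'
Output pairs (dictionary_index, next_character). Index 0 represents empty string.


LZ78 encoding steps:
Dictionary: {0: ''}
Step 1: w='' (idx 0), next='b' -> output (0, 'b'), add 'b' as idx 1
Step 2: w='b' (idx 1), next='b' -> output (1, 'b'), add 'bb' as idx 2
Step 3: w='' (idx 0), next='c' -> output (0, 'c'), add 'c' as idx 3
Step 4: w='c' (idx 3), next='b' -> output (3, 'b'), add 'cb' as idx 4
Step 5: w='b' (idx 1), next='c' -> output (1, 'c'), add 'bc' as idx 5
Step 6: w='bb' (idx 2), next='b' -> output (2, 'b'), add 'bbb' as idx 6
Step 7: w='bb' (idx 2), end of input -> output (2, '')


Encoded: [(0, 'b'), (1, 'b'), (0, 'c'), (3, 'b'), (1, 'c'), (2, 'b'), (2, '')]


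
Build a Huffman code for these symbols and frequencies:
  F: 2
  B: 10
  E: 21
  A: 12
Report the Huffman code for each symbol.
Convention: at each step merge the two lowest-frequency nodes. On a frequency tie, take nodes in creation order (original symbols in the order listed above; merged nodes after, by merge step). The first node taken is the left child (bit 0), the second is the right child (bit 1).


Huffman tree construction:
Step 1: Merge F(2) + B(10) = 12
Step 2: Merge A(12) + (F+B)(12) = 24
Step 3: Merge E(21) + (A+(F+B))(24) = 45
Read each symbol's code off the tree from the root (left child = 0, right child = 1).

Codes:
  F: 110 (length 3)
  B: 111 (length 3)
  E: 0 (length 1)
  A: 10 (length 2)
Average code length: 81/45 = 1.8000 bits/symbol


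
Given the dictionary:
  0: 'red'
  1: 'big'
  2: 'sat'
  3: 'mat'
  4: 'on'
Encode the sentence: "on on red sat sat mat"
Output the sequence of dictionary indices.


Look up each word in the dictionary:
  'on' -> 4
  'on' -> 4
  'red' -> 0
  'sat' -> 2
  'sat' -> 2
  'mat' -> 3

Encoded: [4, 4, 0, 2, 2, 3]


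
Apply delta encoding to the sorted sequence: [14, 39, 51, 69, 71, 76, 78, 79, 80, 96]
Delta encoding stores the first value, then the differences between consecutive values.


First value: 14
Deltas:
  39 - 14 = 25
  51 - 39 = 12
  69 - 51 = 18
  71 - 69 = 2
  76 - 71 = 5
  78 - 76 = 2
  79 - 78 = 1
  80 - 79 = 1
  96 - 80 = 16


Delta encoded: [14, 25, 12, 18, 2, 5, 2, 1, 1, 16]


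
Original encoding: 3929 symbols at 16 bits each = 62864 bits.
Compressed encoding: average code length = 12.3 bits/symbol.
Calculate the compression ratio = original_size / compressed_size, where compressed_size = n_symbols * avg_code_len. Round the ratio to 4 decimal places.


original_size = n_symbols * orig_bits = 3929 * 16 = 62864 bits
compressed_size = n_symbols * avg_code_len = 3929 * 12.3 = 48326.7 bits
ratio = original_size / compressed_size = 62864 / 48326.7 = 1.3008

Compression ratio = 1.3008


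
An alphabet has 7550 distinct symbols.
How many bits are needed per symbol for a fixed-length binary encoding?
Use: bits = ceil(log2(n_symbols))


log2(7550) = 12.8823
Bracket: 2^12 = 4096 < 7550 <= 2^13 = 8192
So ceil(log2(7550)) = 13

bits = ceil(log2(7550)) = ceil(12.8823) = 13 bits


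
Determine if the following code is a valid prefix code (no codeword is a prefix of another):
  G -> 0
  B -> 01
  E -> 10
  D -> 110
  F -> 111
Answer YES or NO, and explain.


Checking each pair (does one codeword prefix another?):
  G='0' vs B='01': prefix -- VIOLATION

NO -- this is NOT a valid prefix code. G (0) is a prefix of B (01).


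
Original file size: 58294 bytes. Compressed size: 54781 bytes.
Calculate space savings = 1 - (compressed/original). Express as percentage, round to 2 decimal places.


ratio = compressed/original = 54781/58294 = 0.939737
savings = 1 - ratio = 1 - 0.939737 = 0.060263
as a percentage: 0.060263 * 100 = 6.03%

Space savings = 1 - 54781/58294 = 6.03%


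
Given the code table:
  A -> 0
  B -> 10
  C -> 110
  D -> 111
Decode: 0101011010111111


Decoding:
0 -> A
10 -> B
10 -> B
110 -> C
10 -> B
111 -> D
111 -> D


Result: ABBCBDD


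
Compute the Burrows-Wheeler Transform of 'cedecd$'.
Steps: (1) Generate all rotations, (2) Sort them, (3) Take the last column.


Rotations (sorted):
  0: $cedecd -> last char: d
  1: cd$cede -> last char: e
  2: cedecd$ -> last char: $
  3: d$cedec -> last char: c
  4: decd$ce -> last char: e
  5: ecd$ced -> last char: d
  6: edecd$c -> last char: c


BWT = de$cedc


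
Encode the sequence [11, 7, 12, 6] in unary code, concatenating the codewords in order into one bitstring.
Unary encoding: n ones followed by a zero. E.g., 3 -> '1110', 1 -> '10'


Encode each number as n ones followed by a terminating 0:
  11 -> 111111111110 (12 bits)
  7 -> 11111110 (8 bits)
  12 -> 1111111111110 (13 bits)
  6 -> 1111110 (7 bits)
Total length = 12 + 8 + 13 + 7 = 40 bits.

Unary([11, 7, 12, 6]) = 1111111111101111111011111111111101111110 (40 bits)


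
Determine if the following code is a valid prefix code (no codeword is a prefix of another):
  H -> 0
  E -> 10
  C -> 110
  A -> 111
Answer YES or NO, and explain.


Checking each pair (does one codeword prefix another?):
  H='0' vs E='10': no prefix
  H='0' vs C='110': no prefix
  H='0' vs A='111': no prefix
  E='10' vs H='0': no prefix
  E='10' vs C='110': no prefix
  E='10' vs A='111': no prefix
  C='110' vs H='0': no prefix
  C='110' vs E='10': no prefix
  C='110' vs A='111': no prefix
  A='111' vs H='0': no prefix
  A='111' vs E='10': no prefix
  A='111' vs C='110': no prefix
No violation found over all pairs.

YES -- this is a valid prefix code. No codeword is a prefix of any other codeword.


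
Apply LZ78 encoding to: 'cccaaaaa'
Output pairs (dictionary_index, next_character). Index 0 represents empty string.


LZ78 encoding steps:
Dictionary: {0: ''}
Step 1: w='' (idx 0), next='c' -> output (0, 'c'), add 'c' as idx 1
Step 2: w='c' (idx 1), next='c' -> output (1, 'c'), add 'cc' as idx 2
Step 3: w='' (idx 0), next='a' -> output (0, 'a'), add 'a' as idx 3
Step 4: w='a' (idx 3), next='a' -> output (3, 'a'), add 'aa' as idx 4
Step 5: w='aa' (idx 4), end of input -> output (4, '')


Encoded: [(0, 'c'), (1, 'c'), (0, 'a'), (3, 'a'), (4, '')]


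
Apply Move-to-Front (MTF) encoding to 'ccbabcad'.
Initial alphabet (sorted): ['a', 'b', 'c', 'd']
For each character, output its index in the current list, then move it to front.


MTF encoding:
'c': index 2 in ['a', 'b', 'c', 'd'] -> ['c', 'a', 'b', 'd']
'c': index 0 in ['c', 'a', 'b', 'd'] -> ['c', 'a', 'b', 'd']
'b': index 2 in ['c', 'a', 'b', 'd'] -> ['b', 'c', 'a', 'd']
'a': index 2 in ['b', 'c', 'a', 'd'] -> ['a', 'b', 'c', 'd']
'b': index 1 in ['a', 'b', 'c', 'd'] -> ['b', 'a', 'c', 'd']
'c': index 2 in ['b', 'a', 'c', 'd'] -> ['c', 'b', 'a', 'd']
'a': index 2 in ['c', 'b', 'a', 'd'] -> ['a', 'c', 'b', 'd']
'd': index 3 in ['a', 'c', 'b', 'd'] -> ['d', 'a', 'c', 'b']


Output: [2, 0, 2, 2, 1, 2, 2, 3]


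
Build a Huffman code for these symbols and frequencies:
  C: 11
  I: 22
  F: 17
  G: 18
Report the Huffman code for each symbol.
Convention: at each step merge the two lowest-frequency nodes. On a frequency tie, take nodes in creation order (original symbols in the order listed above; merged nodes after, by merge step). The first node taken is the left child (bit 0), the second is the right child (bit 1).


Huffman tree construction:
Step 1: Merge C(11) + F(17) = 28
Step 2: Merge G(18) + I(22) = 40
Step 3: Merge (C+F)(28) + (G+I)(40) = 68
Read each symbol's code off the tree from the root (left child = 0, right child = 1).

Codes:
  C: 00 (length 2)
  I: 11 (length 2)
  F: 01 (length 2)
  G: 10 (length 2)
Average code length: 136/68 = 2.0000 bits/symbol


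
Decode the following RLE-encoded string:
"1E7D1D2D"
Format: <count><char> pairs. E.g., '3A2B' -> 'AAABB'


Expanding each <count><char> pair:
  1E -> 'E'
  7D -> 'DDDDDDD'
  1D -> 'D'
  2D -> 'DD'

Decoded = EDDDDDDDDDD


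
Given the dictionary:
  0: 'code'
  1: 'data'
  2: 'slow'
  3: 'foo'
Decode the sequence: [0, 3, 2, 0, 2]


Look up each index in the dictionary:
  0 -> 'code'
  3 -> 'foo'
  2 -> 'slow'
  0 -> 'code'
  2 -> 'slow'

Decoded: "code foo slow code slow"


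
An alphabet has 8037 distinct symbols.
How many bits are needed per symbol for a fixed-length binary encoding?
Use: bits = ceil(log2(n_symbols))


log2(8037) = 12.9724
Bracket: 2^12 = 4096 < 8037 <= 2^13 = 8192
So ceil(log2(8037)) = 13

bits = ceil(log2(8037)) = ceil(12.9724) = 13 bits


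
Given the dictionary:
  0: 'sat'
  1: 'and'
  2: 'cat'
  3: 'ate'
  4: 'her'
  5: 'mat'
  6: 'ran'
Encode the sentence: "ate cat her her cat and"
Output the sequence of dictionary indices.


Look up each word in the dictionary:
  'ate' -> 3
  'cat' -> 2
  'her' -> 4
  'her' -> 4
  'cat' -> 2
  'and' -> 1

Encoded: [3, 2, 4, 4, 2, 1]


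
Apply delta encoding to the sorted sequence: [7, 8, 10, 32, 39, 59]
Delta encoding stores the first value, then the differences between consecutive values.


First value: 7
Deltas:
  8 - 7 = 1
  10 - 8 = 2
  32 - 10 = 22
  39 - 32 = 7
  59 - 39 = 20


Delta encoded: [7, 1, 2, 22, 7, 20]


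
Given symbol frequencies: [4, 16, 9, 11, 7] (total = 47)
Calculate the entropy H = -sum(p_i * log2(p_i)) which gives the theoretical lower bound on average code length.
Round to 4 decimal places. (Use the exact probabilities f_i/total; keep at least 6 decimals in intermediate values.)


Per-symbol terms -p_i * log2(p_i) with p_i = f_i/47:
  p = 4/47 = 0.085106: log2(p) = -3.554589, -p*log2(p) = 0.302518
  p = 16/47 = 0.340426: log2(p) = -1.554589, -p*log2(p) = 0.529222
  p = 9/47 = 0.191489: log2(p) = -2.384664, -p*log2(p) = 0.456638
  p = 11/47 = 0.234043: log2(p) = -2.095157, -p*log2(p) = 0.490356
  p = 7/47 = 0.148936: log2(p) = -2.747234, -p*log2(p) = 0.409163
H = 0.302518 + 0.529222 + 0.456638 + 0.490356 + 0.409163 = 2.187897

H = 2.1879 bits/symbol


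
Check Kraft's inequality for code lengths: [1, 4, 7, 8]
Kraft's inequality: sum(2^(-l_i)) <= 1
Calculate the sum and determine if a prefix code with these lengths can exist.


Sum = 2^(-1) + 2^(-4) + 2^(-7) + 2^(-8)
    = 0.5 + 0.0625 + 0.0078125 + 0.00390625
    = 147/256 = 0.57421875
Since 0.57421875 <= 1, Kraft's inequality IS satisfied.
A prefix code with these lengths CAN exist.

Kraft sum = 0.57421875. Satisfied.


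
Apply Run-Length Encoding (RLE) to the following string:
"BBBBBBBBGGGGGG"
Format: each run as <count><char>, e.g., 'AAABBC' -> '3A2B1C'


Scanning runs left to right:
  i=0: run of 'B' x 8 -> '8B'
  i=8: run of 'G' x 6 -> '6G'

RLE = 8B6G


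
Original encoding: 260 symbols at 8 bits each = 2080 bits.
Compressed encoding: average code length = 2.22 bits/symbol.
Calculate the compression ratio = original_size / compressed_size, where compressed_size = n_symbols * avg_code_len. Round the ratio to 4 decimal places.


original_size = n_symbols * orig_bits = 260 * 8 = 2080 bits
compressed_size = n_symbols * avg_code_len = 260 * 2.22 = 577.2 bits
ratio = original_size / compressed_size = 2080 / 577.2 = 3.6036

Compression ratio = 3.6036


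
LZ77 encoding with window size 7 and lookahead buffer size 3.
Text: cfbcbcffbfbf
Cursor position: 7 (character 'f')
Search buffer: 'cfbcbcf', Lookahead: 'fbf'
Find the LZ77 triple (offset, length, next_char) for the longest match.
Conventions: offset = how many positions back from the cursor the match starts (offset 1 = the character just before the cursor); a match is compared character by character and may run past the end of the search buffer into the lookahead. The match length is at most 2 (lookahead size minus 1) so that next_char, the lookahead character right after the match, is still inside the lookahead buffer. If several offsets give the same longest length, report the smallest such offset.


Try each offset into the search buffer:
  offset=1 (pos 6, char 'f'): match length 1
  offset=2 (pos 5, char 'c'): match length 0
  offset=3 (pos 4, char 'b'): match length 0
  offset=4 (pos 3, char 'c'): match length 0
  offset=5 (pos 2, char 'b'): match length 0
  offset=6 (pos 1, char 'f'): match length 2
  offset=7 (pos 0, char 'c'): match length 0
Longest match has length 2 at offset 6.
next_char = character at position 7 + 2 = 9 -> 'f'

Best match: offset=6, length=2 (matching 'fb' starting at position 1)
LZ77 triple: (6, 2, 'f')


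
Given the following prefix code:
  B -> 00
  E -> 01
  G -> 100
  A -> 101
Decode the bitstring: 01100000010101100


Decoding step by step:
Bits 01 -> E
Bits 100 -> G
Bits 00 -> B
Bits 00 -> B
Bits 101 -> A
Bits 01 -> E
Bits 100 -> G


Decoded message: EGBBAEG


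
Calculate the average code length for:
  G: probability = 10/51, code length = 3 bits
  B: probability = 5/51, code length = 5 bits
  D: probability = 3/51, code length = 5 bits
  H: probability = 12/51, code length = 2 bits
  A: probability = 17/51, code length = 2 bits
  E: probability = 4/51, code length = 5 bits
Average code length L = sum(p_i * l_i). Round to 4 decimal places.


Weighted contributions p_i * l_i:
  G: (10/51) * 3 = 30/51
  B: (5/51) * 5 = 25/51
  D: (3/51) * 5 = 15/51
  H: (12/51) * 2 = 24/51
  A: (17/51) * 2 = 34/51
  E: (4/51) * 5 = 20/51
Sum = (30 + 25 + 15 + 24 + 34 + 20)/51 = 148/51

L = 148/51 = 2.9020 bits/symbol


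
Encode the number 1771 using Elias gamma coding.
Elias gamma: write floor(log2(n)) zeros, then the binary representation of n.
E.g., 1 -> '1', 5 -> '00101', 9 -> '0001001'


num_bits = floor(log2(1771)) + 1 = 11
leading_zeros = num_bits - 1 = 10
binary(1771) = 11011101011

Elias gamma(1771) = '0000000000' + '11011101011' = 000000000011011101011 (21 bits)


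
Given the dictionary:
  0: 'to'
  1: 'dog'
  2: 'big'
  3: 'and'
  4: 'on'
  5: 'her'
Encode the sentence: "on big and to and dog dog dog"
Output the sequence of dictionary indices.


Look up each word in the dictionary:
  'on' -> 4
  'big' -> 2
  'and' -> 3
  'to' -> 0
  'and' -> 3
  'dog' -> 1
  'dog' -> 1
  'dog' -> 1

Encoded: [4, 2, 3, 0, 3, 1, 1, 1]


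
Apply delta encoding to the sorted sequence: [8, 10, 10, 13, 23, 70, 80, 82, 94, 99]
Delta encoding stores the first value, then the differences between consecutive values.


First value: 8
Deltas:
  10 - 8 = 2
  10 - 10 = 0
  13 - 10 = 3
  23 - 13 = 10
  70 - 23 = 47
  80 - 70 = 10
  82 - 80 = 2
  94 - 82 = 12
  99 - 94 = 5


Delta encoded: [8, 2, 0, 3, 10, 47, 10, 2, 12, 5]


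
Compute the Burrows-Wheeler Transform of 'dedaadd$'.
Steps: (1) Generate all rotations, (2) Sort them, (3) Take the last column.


Rotations (sorted):
  0: $dedaadd -> last char: d
  1: aadd$ded -> last char: d
  2: add$deda -> last char: a
  3: d$dedaad -> last char: d
  4: daadd$de -> last char: e
  5: dd$dedaa -> last char: a
  6: dedaadd$ -> last char: $
  7: edaadd$d -> last char: d


BWT = ddadea$d


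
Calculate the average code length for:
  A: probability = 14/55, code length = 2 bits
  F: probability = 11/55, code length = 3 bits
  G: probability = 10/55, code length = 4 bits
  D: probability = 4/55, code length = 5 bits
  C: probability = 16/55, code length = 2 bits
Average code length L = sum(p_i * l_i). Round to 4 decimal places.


Weighted contributions p_i * l_i:
  A: (14/55) * 2 = 28/55
  F: (11/55) * 3 = 33/55
  G: (10/55) * 4 = 40/55
  D: (4/55) * 5 = 20/55
  C: (16/55) * 2 = 32/55
Sum = (28 + 33 + 40 + 20 + 32)/55 = 153/55

L = 153/55 = 2.7818 bits/symbol


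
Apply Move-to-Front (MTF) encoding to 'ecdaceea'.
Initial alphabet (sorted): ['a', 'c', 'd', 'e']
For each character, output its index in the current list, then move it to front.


MTF encoding:
'e': index 3 in ['a', 'c', 'd', 'e'] -> ['e', 'a', 'c', 'd']
'c': index 2 in ['e', 'a', 'c', 'd'] -> ['c', 'e', 'a', 'd']
'd': index 3 in ['c', 'e', 'a', 'd'] -> ['d', 'c', 'e', 'a']
'a': index 3 in ['d', 'c', 'e', 'a'] -> ['a', 'd', 'c', 'e']
'c': index 2 in ['a', 'd', 'c', 'e'] -> ['c', 'a', 'd', 'e']
'e': index 3 in ['c', 'a', 'd', 'e'] -> ['e', 'c', 'a', 'd']
'e': index 0 in ['e', 'c', 'a', 'd'] -> ['e', 'c', 'a', 'd']
'a': index 2 in ['e', 'c', 'a', 'd'] -> ['a', 'e', 'c', 'd']


Output: [3, 2, 3, 3, 2, 3, 0, 2]


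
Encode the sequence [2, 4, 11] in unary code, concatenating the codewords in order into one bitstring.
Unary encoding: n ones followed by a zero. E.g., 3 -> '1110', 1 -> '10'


Encode each number as n ones followed by a terminating 0:
  2 -> 110 (3 bits)
  4 -> 11110 (5 bits)
  11 -> 111111111110 (12 bits)
Total length = 3 + 5 + 12 = 20 bits.

Unary([2, 4, 11]) = 11011110111111111110 (20 bits)


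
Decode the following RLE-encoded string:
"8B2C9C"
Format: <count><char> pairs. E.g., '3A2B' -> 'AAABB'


Expanding each <count><char> pair:
  8B -> 'BBBBBBBB'
  2C -> 'CC'
  9C -> 'CCCCCCCCC'

Decoded = BBBBBBBBCCCCCCCCCCC


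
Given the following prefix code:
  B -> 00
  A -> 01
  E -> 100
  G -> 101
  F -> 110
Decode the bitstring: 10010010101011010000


Decoding step by step:
Bits 100 -> E
Bits 100 -> E
Bits 101 -> G
Bits 01 -> A
Bits 01 -> A
Bits 101 -> G
Bits 00 -> B
Bits 00 -> B


Decoded message: EEGAAGBB


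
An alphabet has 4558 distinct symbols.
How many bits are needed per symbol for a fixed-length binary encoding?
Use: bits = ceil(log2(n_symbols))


log2(4558) = 12.1542
Bracket: 2^12 = 4096 < 4558 <= 2^13 = 8192
So ceil(log2(4558)) = 13

bits = ceil(log2(4558)) = ceil(12.1542) = 13 bits


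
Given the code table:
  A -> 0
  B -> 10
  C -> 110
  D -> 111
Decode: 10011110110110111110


Decoding:
10 -> B
0 -> A
111 -> D
10 -> B
110 -> C
110 -> C
111 -> D
110 -> C


Result: BADBCCDC


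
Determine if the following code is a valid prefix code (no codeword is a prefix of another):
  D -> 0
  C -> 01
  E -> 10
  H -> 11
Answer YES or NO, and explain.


Checking each pair (does one codeword prefix another?):
  D='0' vs C='01': prefix -- VIOLATION

NO -- this is NOT a valid prefix code. D (0) is a prefix of C (01).


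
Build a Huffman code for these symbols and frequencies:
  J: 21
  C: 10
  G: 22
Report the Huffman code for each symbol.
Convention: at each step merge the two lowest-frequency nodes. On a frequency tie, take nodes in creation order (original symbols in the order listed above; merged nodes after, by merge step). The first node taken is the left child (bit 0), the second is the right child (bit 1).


Huffman tree construction:
Step 1: Merge C(10) + J(21) = 31
Step 2: Merge G(22) + (C+J)(31) = 53
Read each symbol's code off the tree from the root (left child = 0, right child = 1).

Codes:
  J: 11 (length 2)
  C: 10 (length 2)
  G: 0 (length 1)
Average code length: 84/53 = 1.5849 bits/symbol


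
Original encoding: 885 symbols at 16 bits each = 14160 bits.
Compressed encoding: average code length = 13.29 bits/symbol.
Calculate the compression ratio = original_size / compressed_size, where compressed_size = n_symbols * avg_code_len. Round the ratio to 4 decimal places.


original_size = n_symbols * orig_bits = 885 * 16 = 14160 bits
compressed_size = n_symbols * avg_code_len = 885 * 13.29 = 11761.65 bits
ratio = original_size / compressed_size = 14160 / 11761.65 = 1.2039

Compression ratio = 1.2039


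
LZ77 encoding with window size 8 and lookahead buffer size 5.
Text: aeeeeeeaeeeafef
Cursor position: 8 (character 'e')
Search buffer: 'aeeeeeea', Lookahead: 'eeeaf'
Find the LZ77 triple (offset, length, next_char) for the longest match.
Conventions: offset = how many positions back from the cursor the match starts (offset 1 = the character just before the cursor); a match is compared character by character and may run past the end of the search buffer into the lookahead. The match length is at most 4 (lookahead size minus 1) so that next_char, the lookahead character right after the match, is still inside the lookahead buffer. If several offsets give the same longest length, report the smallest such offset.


Try each offset into the search buffer:
  offset=1 (pos 7, char 'a'): match length 0
  offset=2 (pos 6, char 'e'): match length 1
  offset=3 (pos 5, char 'e'): match length 2
  offset=4 (pos 4, char 'e'): match length 4
  offset=5 (pos 3, char 'e'): match length 3
  offset=6 (pos 2, char 'e'): match length 3
  offset=7 (pos 1, char 'e'): match length 3
  offset=8 (pos 0, char 'a'): match length 0
Longest match has length 4 at offset 4.
next_char = character at position 8 + 4 = 12 -> 'f'

Best match: offset=4, length=4 (matching 'eeea' starting at position 4)
LZ77 triple: (4, 4, 'f')


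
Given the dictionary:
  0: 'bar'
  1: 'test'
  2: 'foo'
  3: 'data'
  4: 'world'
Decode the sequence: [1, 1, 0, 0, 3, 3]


Look up each index in the dictionary:
  1 -> 'test'
  1 -> 'test'
  0 -> 'bar'
  0 -> 'bar'
  3 -> 'data'
  3 -> 'data'

Decoded: "test test bar bar data data"


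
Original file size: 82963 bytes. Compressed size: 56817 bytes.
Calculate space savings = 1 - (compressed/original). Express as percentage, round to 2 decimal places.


ratio = compressed/original = 56817/82963 = 0.684847
savings = 1 - ratio = 1 - 0.684847 = 0.315153
as a percentage: 0.315153 * 100 = 31.52%

Space savings = 1 - 56817/82963 = 31.52%


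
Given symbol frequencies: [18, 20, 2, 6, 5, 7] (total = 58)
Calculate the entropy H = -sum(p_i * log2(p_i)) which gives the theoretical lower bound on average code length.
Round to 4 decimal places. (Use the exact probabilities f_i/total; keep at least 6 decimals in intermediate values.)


Per-symbol terms -p_i * log2(p_i) with p_i = f_i/58:
  p = 18/58 = 0.310345: log2(p) = -1.688056, -p*log2(p) = 0.523879
  p = 20/58 = 0.344828: log2(p) = -1.536053, -p*log2(p) = 0.529673
  p = 2/58 = 0.034483: log2(p) = -4.857981, -p*log2(p) = 0.167517
  p = 6/58 = 0.103448: log2(p) = -3.273018, -p*log2(p) = 0.338588
  p = 5/58 = 0.086207: log2(p) = -3.536053, -p*log2(p) = 0.304832
  p = 7/58 = 0.120690: log2(p) = -3.050626, -p*log2(p) = 0.368179
H = 0.523879 + 0.529673 + 0.167517 + 0.338588 + 0.304832 + 0.368179 = 2.232668

H = 2.2327 bits/symbol


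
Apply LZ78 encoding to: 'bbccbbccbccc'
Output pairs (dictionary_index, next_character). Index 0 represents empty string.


LZ78 encoding steps:
Dictionary: {0: ''}
Step 1: w='' (idx 0), next='b' -> output (0, 'b'), add 'b' as idx 1
Step 2: w='b' (idx 1), next='c' -> output (1, 'c'), add 'bc' as idx 2
Step 3: w='' (idx 0), next='c' -> output (0, 'c'), add 'c' as idx 3
Step 4: w='b' (idx 1), next='b' -> output (1, 'b'), add 'bb' as idx 4
Step 5: w='c' (idx 3), next='c' -> output (3, 'c'), add 'cc' as idx 5
Step 6: w='bc' (idx 2), next='c' -> output (2, 'c'), add 'bcc' as idx 6
Step 7: w='c' (idx 3), end of input -> output (3, '')


Encoded: [(0, 'b'), (1, 'c'), (0, 'c'), (1, 'b'), (3, 'c'), (2, 'c'), (3, '')]


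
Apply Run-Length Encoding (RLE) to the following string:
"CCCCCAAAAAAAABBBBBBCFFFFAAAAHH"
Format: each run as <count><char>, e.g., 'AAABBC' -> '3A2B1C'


Scanning runs left to right:
  i=0: run of 'C' x 5 -> '5C'
  i=5: run of 'A' x 8 -> '8A'
  i=13: run of 'B' x 6 -> '6B'
  i=19: run of 'C' x 1 -> '1C'
  i=20: run of 'F' x 4 -> '4F'
  i=24: run of 'A' x 4 -> '4A'
  i=28: run of 'H' x 2 -> '2H'

RLE = 5C8A6B1C4F4A2H


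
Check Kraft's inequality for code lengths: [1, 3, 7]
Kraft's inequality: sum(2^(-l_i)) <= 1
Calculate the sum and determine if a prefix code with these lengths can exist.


Sum = 2^(-1) + 2^(-3) + 2^(-7)
    = 0.5 + 0.125 + 0.0078125
    = 81/128 = 0.6328125
Since 0.6328125 <= 1, Kraft's inequality IS satisfied.
A prefix code with these lengths CAN exist.

Kraft sum = 0.6328125. Satisfied.


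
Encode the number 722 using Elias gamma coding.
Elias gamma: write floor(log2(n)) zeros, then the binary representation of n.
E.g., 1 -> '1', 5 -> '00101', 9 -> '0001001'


num_bits = floor(log2(722)) + 1 = 10
leading_zeros = num_bits - 1 = 9
binary(722) = 1011010010

Elias gamma(722) = '000000000' + '1011010010' = 0000000001011010010 (19 bits)


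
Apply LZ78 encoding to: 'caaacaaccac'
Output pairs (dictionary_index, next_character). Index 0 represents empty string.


LZ78 encoding steps:
Dictionary: {0: ''}
Step 1: w='' (idx 0), next='c' -> output (0, 'c'), add 'c' as idx 1
Step 2: w='' (idx 0), next='a' -> output (0, 'a'), add 'a' as idx 2
Step 3: w='a' (idx 2), next='a' -> output (2, 'a'), add 'aa' as idx 3
Step 4: w='c' (idx 1), next='a' -> output (1, 'a'), add 'ca' as idx 4
Step 5: w='a' (idx 2), next='c' -> output (2, 'c'), add 'ac' as idx 5
Step 6: w='ca' (idx 4), next='c' -> output (4, 'c'), add 'cac' as idx 6


Encoded: [(0, 'c'), (0, 'a'), (2, 'a'), (1, 'a'), (2, 'c'), (4, 'c')]
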